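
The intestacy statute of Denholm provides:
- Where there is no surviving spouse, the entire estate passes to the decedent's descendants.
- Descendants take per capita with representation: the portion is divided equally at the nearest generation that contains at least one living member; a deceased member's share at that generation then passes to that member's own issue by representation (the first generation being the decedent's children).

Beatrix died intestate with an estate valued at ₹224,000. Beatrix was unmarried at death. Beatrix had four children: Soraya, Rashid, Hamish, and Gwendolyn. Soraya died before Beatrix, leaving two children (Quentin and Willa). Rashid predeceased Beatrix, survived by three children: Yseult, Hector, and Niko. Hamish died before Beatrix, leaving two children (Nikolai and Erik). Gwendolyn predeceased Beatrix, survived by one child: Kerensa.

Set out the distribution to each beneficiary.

The entire ₹224,000 passes to the descendants.
No child survives, so the initial division is made at the grandchildren's generation.
That amount (₹224,000) is divided into 8 shares of ₹28,000: Quentin, Willa, Yseult, Hector, Niko, Nikolai, Erik, and Kerensa each take ₹28,000.

Quentin: ₹28,000; Willa: ₹28,000; Yseult: ₹28,000; Hector: ₹28,000; Niko: ₹28,000; Nikolai: ₹28,000; Erik: ₹28,000; Kerensa: ₹28,000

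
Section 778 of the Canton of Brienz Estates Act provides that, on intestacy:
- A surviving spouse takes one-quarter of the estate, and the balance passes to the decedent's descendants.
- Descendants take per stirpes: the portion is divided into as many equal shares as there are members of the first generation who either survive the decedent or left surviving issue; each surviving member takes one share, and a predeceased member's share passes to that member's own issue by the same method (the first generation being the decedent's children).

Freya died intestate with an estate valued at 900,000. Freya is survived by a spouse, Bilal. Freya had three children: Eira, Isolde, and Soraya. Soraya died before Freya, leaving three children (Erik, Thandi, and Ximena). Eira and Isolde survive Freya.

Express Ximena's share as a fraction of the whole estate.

Ximena receives 1/12 of the estate.

Bilal takes one-quarter of 900,000 = 225,000. The remaining 675,000 passes to the descendants.
The descendants' portion (675,000) is divided into 3 shares of 225,000: Eira and Isolde each take 225,000; Soraya's 225,000 share passes to Soraya's issue.
Soraya's share (225,000) is divided into 3 shares of 75,000: Erik, Thandi, and Ximena each take 75,000.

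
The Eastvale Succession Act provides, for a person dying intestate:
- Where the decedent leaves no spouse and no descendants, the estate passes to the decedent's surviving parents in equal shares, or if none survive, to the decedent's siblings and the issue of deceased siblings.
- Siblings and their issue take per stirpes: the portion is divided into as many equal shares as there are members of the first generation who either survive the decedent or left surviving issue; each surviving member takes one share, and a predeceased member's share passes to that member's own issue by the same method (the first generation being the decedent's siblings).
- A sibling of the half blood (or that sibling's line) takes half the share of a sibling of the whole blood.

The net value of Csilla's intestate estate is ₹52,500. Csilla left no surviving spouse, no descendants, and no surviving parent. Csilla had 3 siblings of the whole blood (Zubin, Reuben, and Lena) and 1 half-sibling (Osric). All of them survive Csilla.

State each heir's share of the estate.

The entire ₹52,500 passes to the siblings and their issue.
Counting each half-blood sibling's line as half a unit, there are 7/2 units in ₹52,500, so one unit is ₹15,000. Whole-blood lines (Zubin, Reuben, and Lena) take ₹15,000 each; half-blood lines (Osric) take ₹7,500 each.

Osric: ₹7,500; Zubin: ₹15,000; Reuben: ₹15,000; Lena: ₹15,000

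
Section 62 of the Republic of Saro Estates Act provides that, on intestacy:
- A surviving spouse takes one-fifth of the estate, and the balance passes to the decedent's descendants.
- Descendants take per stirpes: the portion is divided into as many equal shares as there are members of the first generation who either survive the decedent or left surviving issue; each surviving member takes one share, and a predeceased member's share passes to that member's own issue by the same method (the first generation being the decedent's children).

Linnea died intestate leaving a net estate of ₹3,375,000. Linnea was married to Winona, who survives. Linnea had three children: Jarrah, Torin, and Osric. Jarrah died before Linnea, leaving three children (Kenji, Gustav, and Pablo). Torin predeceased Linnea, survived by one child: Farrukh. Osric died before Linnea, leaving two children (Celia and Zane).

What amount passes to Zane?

Winona takes one-fifth of ₹3,375,000 = ₹675,000. The remaining ₹2,700,000 passes to the descendants.
The descendants' portion (₹2,700,000) is divided into 3 shares of ₹900,000: Jarrah's ₹900,000 share passes to Jarrah's issue; Torin's ₹900,000 share passes to Torin's issue; Osric's ₹900,000 share passes to Osric's issue.
Jarrah's share (₹900,000) is divided into 3 shares of ₹300,000: Kenji, Gustav, and Pablo each take ₹300,000.
Torin's share (₹900,000) passes entirely to Farrukh.
Osric's share (₹900,000) is divided into 2 shares of ₹450,000: Celia and Zane each take ₹450,000.

Zane receives ₹450,000.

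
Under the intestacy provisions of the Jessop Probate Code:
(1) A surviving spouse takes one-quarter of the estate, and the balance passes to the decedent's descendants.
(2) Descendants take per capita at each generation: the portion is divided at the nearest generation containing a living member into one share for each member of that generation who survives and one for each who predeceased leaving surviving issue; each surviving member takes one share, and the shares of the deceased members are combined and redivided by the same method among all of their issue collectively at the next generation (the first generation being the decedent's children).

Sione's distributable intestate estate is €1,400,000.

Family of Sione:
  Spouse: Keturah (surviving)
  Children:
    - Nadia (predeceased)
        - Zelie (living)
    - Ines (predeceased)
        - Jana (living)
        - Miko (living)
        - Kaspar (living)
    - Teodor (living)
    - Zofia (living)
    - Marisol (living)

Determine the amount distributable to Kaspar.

Keturah takes one-quarter of €1,400,000 = €350,000. The remaining €1,050,000 passes to the descendants.
The descendants' portion (€1,050,000) is divided at the children's generation into 5 shares of €210,000. Teodor, Zofia, and Marisol each take €210,000. The 2 shares of the deceased (Nadia and Ines) are combined into a pool of €420,000.
That pool (€420,000) is divided at the grandchildren's generation equally among Zelie, Jana, Miko, and Kaspar: €105,000 each.

Kaspar receives €105,000.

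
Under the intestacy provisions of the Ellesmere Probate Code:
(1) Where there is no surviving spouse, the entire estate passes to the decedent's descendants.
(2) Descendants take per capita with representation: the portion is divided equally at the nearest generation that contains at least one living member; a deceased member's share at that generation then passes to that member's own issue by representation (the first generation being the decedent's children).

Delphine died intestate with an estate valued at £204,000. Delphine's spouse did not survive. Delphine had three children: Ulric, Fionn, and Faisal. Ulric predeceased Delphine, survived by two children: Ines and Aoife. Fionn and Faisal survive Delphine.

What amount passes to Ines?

The entire £204,000 passes to the descendants.
That amount (£204,000) is divided into 3 shares of £68,000: Fionn and Faisal each take £68,000; Ulric's £68,000 share passes to Ulric's issue.
Ulric's share (£68,000) is divided into 2 shares of £34,000: Ines and Aoife each take £34,000.

Ines receives £34,000.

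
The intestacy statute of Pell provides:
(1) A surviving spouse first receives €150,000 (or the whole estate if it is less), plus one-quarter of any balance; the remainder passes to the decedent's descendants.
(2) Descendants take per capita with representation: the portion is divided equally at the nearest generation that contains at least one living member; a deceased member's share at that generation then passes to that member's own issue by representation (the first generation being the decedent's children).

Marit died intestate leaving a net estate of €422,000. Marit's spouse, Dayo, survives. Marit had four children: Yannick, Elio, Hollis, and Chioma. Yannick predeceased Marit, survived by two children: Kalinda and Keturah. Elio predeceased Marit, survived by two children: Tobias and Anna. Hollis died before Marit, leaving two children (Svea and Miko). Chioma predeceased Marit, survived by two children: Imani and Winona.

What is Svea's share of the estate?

Dayo first takes €150,000, leaving a balance of €272,000. Dayo then takes one-quarter of the balance (€68,000), for a total of €218,000. The remaining €204,000 passes to the descendants.
No child survives, so the initial division is made at the grandchildren's generation.
The descendants' portion (€204,000) is divided into 8 shares of €25,500: Kalinda, Keturah, Tobias, Anna, Svea, Miko, Imani, and Winona each take €25,500.

Svea receives €25,500.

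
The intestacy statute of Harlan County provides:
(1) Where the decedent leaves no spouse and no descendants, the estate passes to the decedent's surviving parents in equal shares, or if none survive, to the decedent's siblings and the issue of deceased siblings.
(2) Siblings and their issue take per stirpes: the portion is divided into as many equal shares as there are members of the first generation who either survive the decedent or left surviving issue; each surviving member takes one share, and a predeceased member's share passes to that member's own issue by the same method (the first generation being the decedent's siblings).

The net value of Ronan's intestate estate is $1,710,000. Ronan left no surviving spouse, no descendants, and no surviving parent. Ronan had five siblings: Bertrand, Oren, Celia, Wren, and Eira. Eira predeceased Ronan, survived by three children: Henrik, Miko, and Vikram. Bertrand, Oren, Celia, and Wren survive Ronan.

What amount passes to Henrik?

Henrik receives $114,000.

The entire $1,710,000 passes to the siblings and their issue.
That amount ($1,710,000) is divided into 5 shares of $342,000: Bertrand, Oren, Celia, and Wren each take $342,000; Eira's $342,000 share passes to Eira's issue.
Eira's share ($342,000) is divided into 3 shares of $114,000: Henrik, Miko, and Vikram each take $114,000.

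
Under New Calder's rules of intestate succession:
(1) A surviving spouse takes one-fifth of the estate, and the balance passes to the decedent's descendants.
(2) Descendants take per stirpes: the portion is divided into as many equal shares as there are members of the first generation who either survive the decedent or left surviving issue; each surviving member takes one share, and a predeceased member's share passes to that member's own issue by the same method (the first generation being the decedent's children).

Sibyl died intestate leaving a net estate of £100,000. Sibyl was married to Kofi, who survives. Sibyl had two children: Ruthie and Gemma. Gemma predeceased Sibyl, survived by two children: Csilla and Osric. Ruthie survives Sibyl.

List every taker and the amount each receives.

Kofi takes one-fifth of £100,000 = £20,000. The remaining £80,000 passes to the descendants.
The descendants' portion (£80,000) is divided into 2 shares of £40,000: Ruthie takes £40,000; Gemma's £40,000 share passes to Gemma's issue.
Gemma's share (£40,000) is divided into 2 shares of £20,000: Csilla and Osric each take £20,000.

Kofi: £20,000; Ruthie: £40,000; Csilla: £20,000; Osric: £20,000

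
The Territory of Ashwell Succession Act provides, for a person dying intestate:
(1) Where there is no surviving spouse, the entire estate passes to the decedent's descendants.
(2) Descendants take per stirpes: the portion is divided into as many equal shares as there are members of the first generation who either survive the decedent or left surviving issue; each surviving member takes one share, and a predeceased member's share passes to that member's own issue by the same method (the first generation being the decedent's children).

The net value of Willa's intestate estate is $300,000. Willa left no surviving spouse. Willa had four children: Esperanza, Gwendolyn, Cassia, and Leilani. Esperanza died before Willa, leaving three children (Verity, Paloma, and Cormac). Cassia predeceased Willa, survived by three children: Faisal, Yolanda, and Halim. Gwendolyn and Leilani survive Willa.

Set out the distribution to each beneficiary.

The entire $300,000 passes to the descendants.
That amount ($300,000) is divided into 4 shares of $75,000: Gwendolyn and Leilani each take $75,000; Esperanza's $75,000 share passes to Esperanza's issue; Cassia's $75,000 share passes to Cassia's issue.
Esperanza's share ($75,000) is divided into 3 shares of $25,000: Verity, Paloma, and Cormac each take $25,000.
Cassia's share ($75,000) is divided into 3 shares of $25,000: Faisal, Yolanda, and Halim each take $25,000.

Verity: $25,000; Paloma: $25,000; Cormac: $25,000; Gwendolyn: $75,000; Faisal: $25,000; Yolanda: $25,000; Halim: $25,000; Leilani: $75,000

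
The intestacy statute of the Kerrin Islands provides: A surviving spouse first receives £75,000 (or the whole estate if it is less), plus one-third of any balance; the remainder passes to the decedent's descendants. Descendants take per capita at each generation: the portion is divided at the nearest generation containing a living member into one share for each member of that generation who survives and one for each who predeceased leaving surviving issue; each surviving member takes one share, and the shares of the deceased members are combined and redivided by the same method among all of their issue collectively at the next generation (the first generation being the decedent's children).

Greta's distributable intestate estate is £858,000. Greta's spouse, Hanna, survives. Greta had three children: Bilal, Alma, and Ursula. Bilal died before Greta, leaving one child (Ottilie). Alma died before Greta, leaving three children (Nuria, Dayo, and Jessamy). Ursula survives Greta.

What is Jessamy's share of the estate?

Jessamy receives £87,000.

Hanna first takes £75,000, leaving a balance of £783,000. Hanna then takes one-third of the balance (£261,000), for a total of £336,000. The remaining £522,000 passes to the descendants.
The descendants' portion (£522,000) is divided at the children's generation into 3 shares of £174,000. Ursula takes £174,000. The 2 shares of the deceased (Bilal and Alma) are combined into a pool of £348,000.
That pool (£348,000) is divided at the grandchildren's generation equally among Ottilie, Nuria, Dayo, and Jessamy: £87,000 each.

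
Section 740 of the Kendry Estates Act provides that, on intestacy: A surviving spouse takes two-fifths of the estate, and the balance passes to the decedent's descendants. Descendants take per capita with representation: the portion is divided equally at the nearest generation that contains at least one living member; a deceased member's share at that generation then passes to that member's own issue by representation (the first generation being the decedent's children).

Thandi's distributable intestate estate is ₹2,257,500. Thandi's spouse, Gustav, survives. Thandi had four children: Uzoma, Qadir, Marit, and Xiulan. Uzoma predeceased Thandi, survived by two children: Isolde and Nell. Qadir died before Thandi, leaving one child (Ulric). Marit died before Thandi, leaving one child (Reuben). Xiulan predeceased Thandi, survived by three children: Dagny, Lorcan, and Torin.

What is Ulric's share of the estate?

Gustav takes two-fifths of ₹2,257,500 = ₹903,000. The remaining ₹1,354,500 passes to the descendants.
No child survives, so the initial division is made at the grandchildren's generation.
The descendants' portion (₹1,354,500) is divided into 7 shares of ₹193,500: Isolde, Nell, Ulric, Reuben, Dagny, Lorcan, and Torin each take ₹193,500.

Ulric receives ₹193,500.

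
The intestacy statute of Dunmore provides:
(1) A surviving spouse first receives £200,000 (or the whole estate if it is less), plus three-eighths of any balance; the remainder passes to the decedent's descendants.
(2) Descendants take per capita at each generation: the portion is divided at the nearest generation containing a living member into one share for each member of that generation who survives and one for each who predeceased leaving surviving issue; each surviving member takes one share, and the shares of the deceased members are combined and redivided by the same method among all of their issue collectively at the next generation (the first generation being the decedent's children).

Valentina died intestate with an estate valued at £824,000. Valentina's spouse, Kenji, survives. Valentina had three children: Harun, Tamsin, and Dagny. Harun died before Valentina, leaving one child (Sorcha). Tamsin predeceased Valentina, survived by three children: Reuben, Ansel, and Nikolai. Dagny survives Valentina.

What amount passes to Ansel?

Ansel receives £65,000.

Kenji first takes £200,000, leaving a balance of £624,000. Kenji then takes three-eighths of the balance (£234,000), for a total of £434,000. The remaining £390,000 passes to the descendants.
The descendants' portion (£390,000) is divided at the children's generation into 3 shares of £130,000. Dagny takes £130,000. The 2 shares of the deceased (Harun and Tamsin) are combined into a pool of £260,000.
That pool (£260,000) is divided at the grandchildren's generation equally among Sorcha, Reuben, Ansel, and Nikolai: £65,000 each.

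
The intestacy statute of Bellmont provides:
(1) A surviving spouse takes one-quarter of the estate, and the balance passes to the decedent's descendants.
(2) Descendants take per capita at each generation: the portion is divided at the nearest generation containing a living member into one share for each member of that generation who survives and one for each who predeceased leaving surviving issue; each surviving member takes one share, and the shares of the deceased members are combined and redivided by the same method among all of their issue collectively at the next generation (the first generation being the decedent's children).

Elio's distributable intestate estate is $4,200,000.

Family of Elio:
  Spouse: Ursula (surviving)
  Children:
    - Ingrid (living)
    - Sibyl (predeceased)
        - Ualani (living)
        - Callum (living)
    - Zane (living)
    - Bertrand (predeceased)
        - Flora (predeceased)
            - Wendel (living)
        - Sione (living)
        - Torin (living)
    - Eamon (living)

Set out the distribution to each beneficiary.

Ursula takes one-quarter of $4,200,000 = $1,050,000. The remaining $3,150,000 passes to the descendants.
The descendants' portion ($3,150,000) is divided at the children's generation into 5 shares of $630,000. Ingrid, Zane, and Eamon each take $630,000. The 2 shares of the deceased (Sibyl and Bertrand) are combined into a pool of $1,260,000.
That pool ($1,260,000) is divided at the grandchildren's generation into 5 shares of $252,000. Ualani, Callum, Sione, and Torin each take $252,000. The remaining share for the deceased Flora ($252,000) is carried to the next generation.
That pool ($252,000) passes entirely to Wendel, the sole taker at the great-grandchildren's generation.

Ursula: $1,050,000; Ingrid: $630,000; Ualani: $252,000; Callum: $252,000; Zane: $630,000; Wendel: $252,000; Sione: $252,000; Torin: $252,000; Eamon: $630,000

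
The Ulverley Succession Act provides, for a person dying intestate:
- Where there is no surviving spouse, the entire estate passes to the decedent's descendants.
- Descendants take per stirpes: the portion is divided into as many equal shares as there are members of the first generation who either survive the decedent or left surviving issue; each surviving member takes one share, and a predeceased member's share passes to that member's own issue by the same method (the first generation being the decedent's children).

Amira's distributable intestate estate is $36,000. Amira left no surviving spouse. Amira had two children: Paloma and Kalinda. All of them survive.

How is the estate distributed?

The entire $36,000 passes to the descendants.
That amount ($36,000) is divided into 2 shares of $18,000: Paloma and Kalinda each take $18,000.

Paloma: $18,000; Kalinda: $18,000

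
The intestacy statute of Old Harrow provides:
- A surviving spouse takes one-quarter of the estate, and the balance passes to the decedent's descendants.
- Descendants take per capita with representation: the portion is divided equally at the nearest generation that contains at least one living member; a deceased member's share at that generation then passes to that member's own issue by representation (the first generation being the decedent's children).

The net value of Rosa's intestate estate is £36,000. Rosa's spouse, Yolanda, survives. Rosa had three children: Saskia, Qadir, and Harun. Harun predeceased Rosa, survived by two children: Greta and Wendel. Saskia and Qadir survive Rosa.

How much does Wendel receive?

Wendel receives £4,500.

Yolanda takes one-quarter of £36,000 = £9,000. The remaining £27,000 passes to the descendants.
The descendants' portion (£27,000) is divided into 3 shares of £9,000: Saskia and Qadir each take £9,000; Harun's £9,000 share passes to Harun's issue.
Harun's share (£9,000) is divided into 2 shares of £4,500: Greta and Wendel each take £4,500.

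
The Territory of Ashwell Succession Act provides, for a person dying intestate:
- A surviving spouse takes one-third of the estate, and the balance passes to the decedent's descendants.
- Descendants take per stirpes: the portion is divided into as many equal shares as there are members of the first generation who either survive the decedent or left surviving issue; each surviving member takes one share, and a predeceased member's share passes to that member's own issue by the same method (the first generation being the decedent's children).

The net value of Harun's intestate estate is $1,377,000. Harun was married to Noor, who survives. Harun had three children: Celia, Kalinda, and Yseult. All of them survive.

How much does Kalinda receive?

Kalinda receives $306,000.

Noor takes one-third of $1,377,000 = $459,000. The remaining $918,000 passes to the descendants.
The descendants' portion ($918,000) is divided into 3 shares of $306,000: Celia, Kalinda, and Yseult each take $306,000.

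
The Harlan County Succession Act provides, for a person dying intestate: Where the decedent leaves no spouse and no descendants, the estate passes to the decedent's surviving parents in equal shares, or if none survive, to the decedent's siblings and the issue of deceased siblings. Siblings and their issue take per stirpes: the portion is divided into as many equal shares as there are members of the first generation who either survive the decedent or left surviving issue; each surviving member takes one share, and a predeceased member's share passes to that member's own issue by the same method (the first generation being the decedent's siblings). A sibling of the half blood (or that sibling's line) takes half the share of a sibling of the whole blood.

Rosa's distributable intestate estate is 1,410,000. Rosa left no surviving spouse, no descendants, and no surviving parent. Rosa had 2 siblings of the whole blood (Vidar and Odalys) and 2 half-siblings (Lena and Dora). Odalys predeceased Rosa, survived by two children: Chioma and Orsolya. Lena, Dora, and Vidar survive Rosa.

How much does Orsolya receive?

Orsolya receives 235,000.

The entire 1,410,000 passes to the siblings and their issue.
Counting each half-blood sibling's line as half a unit, there are 3 units in 1,410,000, so one unit is 470,000. Whole-blood lines (Vidar and Odalys) take 470,000 each; half-blood lines (Lena and Dora) take 235,000 each.
Odalys's share (470,000) is divided into 2 shares of 235,000: Chioma and Orsolya each take 235,000.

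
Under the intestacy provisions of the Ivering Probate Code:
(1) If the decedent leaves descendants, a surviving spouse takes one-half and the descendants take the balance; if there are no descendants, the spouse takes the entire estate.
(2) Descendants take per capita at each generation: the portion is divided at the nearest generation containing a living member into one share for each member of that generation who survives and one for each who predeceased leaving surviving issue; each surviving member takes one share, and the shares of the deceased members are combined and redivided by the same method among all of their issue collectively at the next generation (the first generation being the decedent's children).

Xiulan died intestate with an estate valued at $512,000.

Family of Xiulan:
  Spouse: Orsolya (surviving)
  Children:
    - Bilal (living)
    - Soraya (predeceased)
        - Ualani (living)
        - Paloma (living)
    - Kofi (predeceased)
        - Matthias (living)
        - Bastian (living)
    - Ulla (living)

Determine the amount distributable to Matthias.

Matthias receives $32,000.

Orsolya takes one-half of $512,000 = $256,000. The remaining $256,000 passes to the descendants.
The descendants' portion ($256,000) is divided at the children's generation into 4 shares of $64,000. Bilal and Ulla each take $64,000. The 2 shares of the deceased (Soraya and Kofi) are combined into a pool of $128,000.
That pool ($128,000) is divided at the grandchildren's generation equally among Ualani, Paloma, Matthias, and Bastian: $32,000 each.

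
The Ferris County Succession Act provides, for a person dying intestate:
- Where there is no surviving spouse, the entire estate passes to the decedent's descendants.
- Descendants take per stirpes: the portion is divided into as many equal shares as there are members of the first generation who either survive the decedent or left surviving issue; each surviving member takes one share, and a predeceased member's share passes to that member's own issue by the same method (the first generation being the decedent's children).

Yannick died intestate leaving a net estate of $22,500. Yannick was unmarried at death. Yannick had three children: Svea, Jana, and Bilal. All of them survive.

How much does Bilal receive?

The entire $22,500 passes to the descendants.
That amount ($22,500) is divided into 3 shares of $7,500: Svea, Jana, and Bilal each take $7,500.

Bilal receives $7,500.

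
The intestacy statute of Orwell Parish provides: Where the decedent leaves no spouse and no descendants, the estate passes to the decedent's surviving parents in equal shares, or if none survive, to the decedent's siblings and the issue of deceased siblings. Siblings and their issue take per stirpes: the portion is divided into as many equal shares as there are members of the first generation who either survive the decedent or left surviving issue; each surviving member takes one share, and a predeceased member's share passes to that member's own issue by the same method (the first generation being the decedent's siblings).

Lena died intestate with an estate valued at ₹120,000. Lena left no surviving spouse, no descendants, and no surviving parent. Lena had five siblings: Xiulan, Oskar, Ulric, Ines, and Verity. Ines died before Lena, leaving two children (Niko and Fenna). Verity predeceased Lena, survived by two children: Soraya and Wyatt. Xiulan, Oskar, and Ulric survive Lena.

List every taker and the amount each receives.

The entire ₹120,000 passes to the siblings and their issue.
That amount (₹120,000) is divided into 5 shares of ₹24,000: Xiulan, Oskar, and Ulric each take ₹24,000; Ines's ₹24,000 share passes to Ines's issue; Verity's ₹24,000 share passes to Verity's issue.
Ines's share (₹24,000) is divided into 2 shares of ₹12,000: Niko and Fenna each take ₹12,000.
Verity's share (₹24,000) is divided into 2 shares of ₹12,000: Soraya and Wyatt each take ₹12,000.

Xiulan: ₹24,000; Oskar: ₹24,000; Ulric: ₹24,000; Niko: ₹12,000; Fenna: ₹12,000; Soraya: ₹12,000; Wyatt: ₹12,000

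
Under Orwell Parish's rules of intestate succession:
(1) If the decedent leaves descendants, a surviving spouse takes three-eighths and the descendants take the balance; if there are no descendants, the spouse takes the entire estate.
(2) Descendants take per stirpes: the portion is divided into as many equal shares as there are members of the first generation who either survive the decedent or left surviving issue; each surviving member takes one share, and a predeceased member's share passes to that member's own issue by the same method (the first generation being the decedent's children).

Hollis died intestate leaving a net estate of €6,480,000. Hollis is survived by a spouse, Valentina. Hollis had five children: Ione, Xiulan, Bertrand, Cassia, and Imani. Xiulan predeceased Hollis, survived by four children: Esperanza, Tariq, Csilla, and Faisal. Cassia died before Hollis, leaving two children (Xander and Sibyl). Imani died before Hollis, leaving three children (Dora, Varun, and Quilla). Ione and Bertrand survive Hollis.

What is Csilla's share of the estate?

Csilla receives €202,500.

Valentina takes three-eighths of €6,480,000 = €2,430,000. The remaining €4,050,000 passes to the descendants.
The descendants' portion (€4,050,000) is divided into 5 shares of €810,000: Ione and Bertrand each take €810,000; Xiulan's €810,000 share passes to Xiulan's issue; Cassia's €810,000 share passes to Cassia's issue; Imani's €810,000 share passes to Imani's issue.
Xiulan's share (€810,000) is divided into 4 shares of €202,500: Esperanza, Tariq, Csilla, and Faisal each take €202,500.
Cassia's share (€810,000) is divided into 2 shares of €405,000: Xander and Sibyl each take €405,000.
Imani's share (€810,000) is divided into 3 shares of €270,000: Dora, Varun, and Quilla each take €270,000.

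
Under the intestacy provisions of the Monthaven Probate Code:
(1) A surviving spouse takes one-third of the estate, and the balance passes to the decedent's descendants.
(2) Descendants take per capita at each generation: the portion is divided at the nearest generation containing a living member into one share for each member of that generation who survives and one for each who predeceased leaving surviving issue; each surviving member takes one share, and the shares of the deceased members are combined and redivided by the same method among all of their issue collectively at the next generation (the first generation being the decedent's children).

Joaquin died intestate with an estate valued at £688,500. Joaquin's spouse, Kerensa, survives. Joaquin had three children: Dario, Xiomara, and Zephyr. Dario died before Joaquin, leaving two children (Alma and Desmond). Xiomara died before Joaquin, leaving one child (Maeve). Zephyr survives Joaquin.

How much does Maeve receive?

Kerensa takes one-third of £688,500 = £229,500. The remaining £459,000 passes to the descendants.
The descendants' portion (£459,000) is divided at the children's generation into 3 shares of £153,000. Zephyr takes £153,000. The 2 shares of the deceased (Dario and Xiomara) are combined into a pool of £306,000.
That pool (£306,000) is divided at the grandchildren's generation equally among Alma, Desmond, and Maeve: £102,000 each.

Maeve receives £102,000.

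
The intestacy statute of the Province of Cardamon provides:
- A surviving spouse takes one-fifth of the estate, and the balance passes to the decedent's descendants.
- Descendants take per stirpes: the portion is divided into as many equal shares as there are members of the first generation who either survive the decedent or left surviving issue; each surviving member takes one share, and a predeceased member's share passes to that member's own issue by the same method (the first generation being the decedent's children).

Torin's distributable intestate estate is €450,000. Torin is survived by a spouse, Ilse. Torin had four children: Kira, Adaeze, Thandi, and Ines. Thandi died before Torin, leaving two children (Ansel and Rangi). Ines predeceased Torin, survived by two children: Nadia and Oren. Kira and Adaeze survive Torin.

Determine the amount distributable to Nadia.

Nadia receives €45,000.

Ilse takes one-fifth of €450,000 = €90,000. The remaining €360,000 passes to the descendants.
The descendants' portion (€360,000) is divided into 4 shares of €90,000: Kira and Adaeze each take €90,000; Thandi's €90,000 share passes to Thandi's issue; Ines's €90,000 share passes to Ines's issue.
Thandi's share (€90,000) is divided into 2 shares of €45,000: Ansel and Rangi each take €45,000.
Ines's share (€90,000) is divided into 2 shares of €45,000: Nadia and Oren each take €45,000.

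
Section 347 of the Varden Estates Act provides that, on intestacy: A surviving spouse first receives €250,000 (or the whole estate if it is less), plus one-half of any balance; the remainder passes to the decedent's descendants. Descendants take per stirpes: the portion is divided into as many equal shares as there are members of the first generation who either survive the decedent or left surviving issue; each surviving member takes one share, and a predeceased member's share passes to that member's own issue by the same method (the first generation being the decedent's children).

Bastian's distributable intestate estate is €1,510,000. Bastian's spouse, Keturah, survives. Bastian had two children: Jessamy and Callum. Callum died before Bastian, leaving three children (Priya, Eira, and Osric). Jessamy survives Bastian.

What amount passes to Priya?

Keturah first takes €250,000, leaving a balance of €1,260,000. Keturah then takes one-half of the balance (€630,000), for a total of €880,000. The remaining €630,000 passes to the descendants.
The descendants' portion (€630,000) is divided into 2 shares of €315,000: Jessamy takes €315,000; Callum's €315,000 share passes to Callum's issue.
Callum's share (€315,000) is divided into 3 shares of €105,000: Priya, Eira, and Osric each take €105,000.

Priya receives €105,000.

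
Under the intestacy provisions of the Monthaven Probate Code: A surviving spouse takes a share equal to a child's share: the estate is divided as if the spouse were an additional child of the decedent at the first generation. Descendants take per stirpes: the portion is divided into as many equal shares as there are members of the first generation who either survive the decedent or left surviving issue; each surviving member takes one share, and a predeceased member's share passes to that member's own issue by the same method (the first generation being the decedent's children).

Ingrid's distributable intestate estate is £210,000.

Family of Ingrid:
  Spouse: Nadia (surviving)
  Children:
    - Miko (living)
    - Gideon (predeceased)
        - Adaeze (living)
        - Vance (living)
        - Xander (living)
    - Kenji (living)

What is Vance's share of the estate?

The spouse counts as an additional share at the children's level, so there are 4 primary shares of £52,500. Nadia takes one such share (£52,500).
The children's combined portion (£157,500) is divided into 3 shares of £52,500: Miko and Kenji each take £52,500; Gideon's £52,500 share passes to Gideon's issue.
Gideon's share (£52,500) is divided into 3 shares of £17,500: Adaeze, Vance, and Xander each take £17,500.

Vance receives £17,500.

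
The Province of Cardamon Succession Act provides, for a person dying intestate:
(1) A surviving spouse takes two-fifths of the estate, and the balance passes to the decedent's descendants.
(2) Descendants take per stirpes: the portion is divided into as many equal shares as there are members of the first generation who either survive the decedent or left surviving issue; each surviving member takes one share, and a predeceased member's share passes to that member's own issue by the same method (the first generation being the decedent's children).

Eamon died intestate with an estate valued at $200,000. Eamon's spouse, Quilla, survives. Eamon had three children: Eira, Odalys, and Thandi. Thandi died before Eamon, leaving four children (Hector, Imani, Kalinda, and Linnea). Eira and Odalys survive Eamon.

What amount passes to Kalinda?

Quilla takes two-fifths of $200,000 = $80,000. The remaining $120,000 passes to the descendants.
The descendants' portion ($120,000) is divided into 3 shares of $40,000: Eira and Odalys each take $40,000; Thandi's $40,000 share passes to Thandi's issue.
Thandi's share ($40,000) is divided into 4 shares of $10,000: Hector, Imani, Kalinda, and Linnea each take $10,000.

Kalinda receives $10,000.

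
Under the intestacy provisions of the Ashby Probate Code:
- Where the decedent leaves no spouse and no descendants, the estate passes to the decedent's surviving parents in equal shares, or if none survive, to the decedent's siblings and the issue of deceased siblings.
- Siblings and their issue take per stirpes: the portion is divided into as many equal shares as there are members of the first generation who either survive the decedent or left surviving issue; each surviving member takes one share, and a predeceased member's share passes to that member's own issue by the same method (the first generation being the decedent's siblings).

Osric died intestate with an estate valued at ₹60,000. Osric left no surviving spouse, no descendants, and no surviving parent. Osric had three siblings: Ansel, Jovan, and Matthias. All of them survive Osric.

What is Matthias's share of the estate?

Matthias receives ₹20,000.

The entire ₹60,000 passes to the siblings and their issue.
That amount (₹60,000) is divided into 3 shares of ₹20,000: Ansel, Jovan, and Matthias each take ₹20,000.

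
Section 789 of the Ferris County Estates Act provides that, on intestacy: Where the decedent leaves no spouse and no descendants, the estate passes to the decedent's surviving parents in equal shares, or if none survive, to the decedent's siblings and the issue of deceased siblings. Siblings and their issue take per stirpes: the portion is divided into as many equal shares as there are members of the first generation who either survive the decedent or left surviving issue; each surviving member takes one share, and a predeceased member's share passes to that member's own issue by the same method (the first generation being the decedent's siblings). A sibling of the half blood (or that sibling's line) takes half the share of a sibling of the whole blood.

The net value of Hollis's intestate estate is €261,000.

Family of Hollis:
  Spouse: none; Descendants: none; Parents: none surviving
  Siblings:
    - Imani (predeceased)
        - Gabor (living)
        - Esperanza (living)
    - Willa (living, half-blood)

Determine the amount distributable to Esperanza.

Esperanza receives €87,000.

The entire €261,000 passes to the siblings and their issue.
Counting each half-blood sibling's line as half a unit, there are 3/2 units in €261,000, so one unit is €174,000. Whole-blood lines (Imani) take €174,000 each; half-blood lines (Willa) take €87,000 each.
Imani's share (€174,000) is divided into 2 shares of €87,000: Gabor and Esperanza each take €87,000.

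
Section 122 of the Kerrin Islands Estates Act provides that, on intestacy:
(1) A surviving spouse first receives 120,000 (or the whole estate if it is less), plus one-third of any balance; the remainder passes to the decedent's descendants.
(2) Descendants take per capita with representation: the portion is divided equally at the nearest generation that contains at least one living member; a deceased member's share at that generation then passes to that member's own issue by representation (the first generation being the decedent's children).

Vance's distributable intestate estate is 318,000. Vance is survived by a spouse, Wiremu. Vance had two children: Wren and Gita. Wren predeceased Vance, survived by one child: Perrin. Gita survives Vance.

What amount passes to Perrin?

Perrin receives 66,000.

Wiremu first takes 120,000, leaving a balance of 198,000. Wiremu then takes one-third of the balance (66,000), for a total of 186,000. The remaining 132,000 passes to the descendants.
The descendants' portion (132,000) is divided into 2 shares of 66,000: Gita takes 66,000; Wren's 66,000 share passes to Wren's issue.
Wren's share (66,000) passes entirely to Perrin.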